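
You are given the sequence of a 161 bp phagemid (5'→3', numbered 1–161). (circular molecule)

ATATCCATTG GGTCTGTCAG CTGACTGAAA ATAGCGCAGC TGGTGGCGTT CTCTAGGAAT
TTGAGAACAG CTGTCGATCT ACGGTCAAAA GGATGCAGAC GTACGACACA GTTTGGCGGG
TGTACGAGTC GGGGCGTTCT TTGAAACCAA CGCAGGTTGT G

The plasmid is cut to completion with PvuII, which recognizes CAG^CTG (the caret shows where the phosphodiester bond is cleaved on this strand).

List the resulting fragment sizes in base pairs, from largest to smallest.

PvuII sites (CAGCTG) start at positions 18, 37, 68.
PvuII cuts after base 3 of each site, so after positions 20, 39, 70.
Circular molecule, 3 cuts → 3 fragments:
  21–39 → 19 bp
  40–70 → 31 bp
  71–161 then 1–20 → 91 + 20 = 111 bp
Sorted largest to smallest: 111, 31, 19 bp.

111, 31, 19 bp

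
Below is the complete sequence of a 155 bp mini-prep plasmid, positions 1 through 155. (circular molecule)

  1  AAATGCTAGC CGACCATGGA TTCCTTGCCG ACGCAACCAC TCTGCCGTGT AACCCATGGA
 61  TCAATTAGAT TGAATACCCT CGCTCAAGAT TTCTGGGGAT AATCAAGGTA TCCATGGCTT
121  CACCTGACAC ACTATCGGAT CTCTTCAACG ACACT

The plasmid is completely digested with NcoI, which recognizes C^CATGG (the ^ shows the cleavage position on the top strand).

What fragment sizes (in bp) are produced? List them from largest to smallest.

58, 57, 40 bp

NcoI sites (CCATGG) start at positions 14, 54, 112.
NcoI cuts after the first base of each site, so after positions 14, 54, 112.
Circular molecule, 3 cuts → 3 fragments:
  15–54 → 40 bp
  55–112 → 58 bp
  113–155 then 1–14 → 43 + 14 = 57 bp
Sorted largest to smallest: 58, 57, 40 bp.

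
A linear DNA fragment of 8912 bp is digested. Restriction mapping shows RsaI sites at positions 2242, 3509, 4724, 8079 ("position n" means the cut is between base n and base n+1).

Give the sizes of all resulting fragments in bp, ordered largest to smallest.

3355, 2242, 1267, 1215, 833 bp

Linear molecule, 4 cuts → 5 fragments:
  2242 − 0 = 2242 bp
  3509 − 2242 = 1267 bp
  4724 − 3509 = 1215 bp
  8079 − 4724 = 3355 bp
  8912 − 8079 = 833 bp
Sorted largest to smallest: 3355, 2242, 1267, 1215, 833 bp.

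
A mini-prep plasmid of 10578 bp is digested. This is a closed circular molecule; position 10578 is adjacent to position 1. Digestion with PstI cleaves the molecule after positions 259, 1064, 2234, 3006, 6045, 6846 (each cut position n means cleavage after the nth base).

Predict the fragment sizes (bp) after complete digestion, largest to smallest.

3991, 3039, 1170, 805, 801, 772 bp

Circular molecule, 6 cuts → 6 fragments:
  1064 − 259 = 805 bp
  2234 − 1064 = 1170 bp
  3006 − 2234 = 772 bp
  6045 − 3006 = 3039 bp
  6846 − 6045 = 801 bp
  wrap: 10578 − 6846 + 259 = 3991 bp
Sorted largest to smallest: 3991, 3039, 1170, 805, 801, 772 bp.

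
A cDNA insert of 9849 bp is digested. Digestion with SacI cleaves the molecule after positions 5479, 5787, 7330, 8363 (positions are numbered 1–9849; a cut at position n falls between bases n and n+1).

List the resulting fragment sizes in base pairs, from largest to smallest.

Linear molecule, 4 cuts → 5 fragments:
  5479 − 0 = 5479 bp
  5787 − 5479 = 308 bp
  7330 − 5787 = 1543 bp
  8363 − 7330 = 1033 bp
  9849 − 8363 = 1486 bp
Sorted largest to smallest: 5479, 1543, 1486, 1033, 308 bp.

5479, 1543, 1486, 1033, 308 bp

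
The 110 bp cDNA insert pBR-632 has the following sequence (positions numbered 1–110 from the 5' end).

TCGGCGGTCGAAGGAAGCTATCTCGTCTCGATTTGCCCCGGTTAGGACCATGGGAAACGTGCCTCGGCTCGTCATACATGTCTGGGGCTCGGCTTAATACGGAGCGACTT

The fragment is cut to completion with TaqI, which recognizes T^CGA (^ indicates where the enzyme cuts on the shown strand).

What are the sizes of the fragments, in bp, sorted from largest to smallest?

TaqI sites (TCGA) start at positions 8, 28.
TaqI cuts after the first base of each site, so after positions 8, 28.
Linear molecule, 2 cuts → 3 fragments:
  1–8 → 8 bp
  9–28 → 20 bp
  29–110 → 82 bp
Sorted largest to smallest: 82, 20, 8 bp.

82, 20, 8 bp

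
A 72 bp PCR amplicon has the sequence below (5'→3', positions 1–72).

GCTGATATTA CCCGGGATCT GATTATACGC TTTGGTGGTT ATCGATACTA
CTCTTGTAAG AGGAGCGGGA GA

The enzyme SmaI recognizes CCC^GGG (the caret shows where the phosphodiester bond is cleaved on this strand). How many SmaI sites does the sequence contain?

1

CCCGGG occurs starting at position 11.
SmaI cuts at 1 site.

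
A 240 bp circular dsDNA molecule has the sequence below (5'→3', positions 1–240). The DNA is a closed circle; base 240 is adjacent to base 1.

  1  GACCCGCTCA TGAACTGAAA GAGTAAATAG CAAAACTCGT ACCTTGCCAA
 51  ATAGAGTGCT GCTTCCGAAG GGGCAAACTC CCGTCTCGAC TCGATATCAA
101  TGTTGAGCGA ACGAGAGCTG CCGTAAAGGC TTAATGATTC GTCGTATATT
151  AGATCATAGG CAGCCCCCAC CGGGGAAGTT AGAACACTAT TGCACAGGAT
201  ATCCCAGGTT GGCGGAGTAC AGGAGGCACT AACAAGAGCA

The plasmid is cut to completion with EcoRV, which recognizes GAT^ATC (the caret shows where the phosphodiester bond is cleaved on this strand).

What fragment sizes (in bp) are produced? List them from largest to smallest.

EcoRV sites (GATATC) start at positions 93, 198.
EcoRV cuts after base 3 of each site, so after positions 95, 200.
Circular molecule, 2 cuts → 2 fragments:
  96–200 → 105 bp
  201–240 then 1–95 → 40 + 95 = 135 bp
Sorted largest to smallest: 135, 105 bp.

135, 105 bp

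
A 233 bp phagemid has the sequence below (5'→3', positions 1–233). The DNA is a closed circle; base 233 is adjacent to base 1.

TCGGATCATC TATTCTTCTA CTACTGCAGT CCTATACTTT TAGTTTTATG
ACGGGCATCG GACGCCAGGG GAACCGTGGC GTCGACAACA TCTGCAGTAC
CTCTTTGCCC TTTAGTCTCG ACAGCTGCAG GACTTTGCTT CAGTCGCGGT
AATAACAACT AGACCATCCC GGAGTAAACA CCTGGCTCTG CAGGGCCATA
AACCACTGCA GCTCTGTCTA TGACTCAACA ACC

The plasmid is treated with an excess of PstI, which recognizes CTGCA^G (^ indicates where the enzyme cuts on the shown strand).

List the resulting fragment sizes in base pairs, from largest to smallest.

68, 63, 51, 33, 18 bp

PstI sites (CTGCAG) start at positions 24, 92, 125, 188, 206.
PstI cuts after base 5 of each site (before the last base), so after positions 28, 96, 129, 192, 210.
Circular molecule, 5 cuts → 5 fragments:
  29–96 → 68 bp
  97–129 → 33 bp
  130–192 → 63 bp
  193–210 → 18 bp
  211–233 then 1–28 → 23 + 28 = 51 bp
Sorted largest to smallest: 68, 63, 51, 33, 18 bp.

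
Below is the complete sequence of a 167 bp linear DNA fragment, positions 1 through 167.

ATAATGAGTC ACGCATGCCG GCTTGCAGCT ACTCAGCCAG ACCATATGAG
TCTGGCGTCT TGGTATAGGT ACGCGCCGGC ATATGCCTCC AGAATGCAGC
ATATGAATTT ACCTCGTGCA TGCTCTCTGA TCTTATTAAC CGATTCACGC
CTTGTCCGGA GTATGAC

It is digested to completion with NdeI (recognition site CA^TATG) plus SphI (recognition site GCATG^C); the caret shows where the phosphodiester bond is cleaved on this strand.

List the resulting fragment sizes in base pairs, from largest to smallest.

45, 37, 27, 21, 20, 17 bp

NdeI sites (CATATG) start at positions 43, 80, 100.
NdeI cuts after base 2 of each site, so after positions 44, 81, 101.
SphI sites (GCATGC) start at positions 13, 118.
SphI cuts after base 5 of each site (before the last base), so after positions 17, 122.
Combined cut positions: 17, 44, 81, 101, 122.
Linear molecule, 5 cuts → 6 fragments:
  1–17 → 17 bp
  18–44 → 27 bp
  45–81 → 37 bp
  82–101 → 20 bp
  102–122 → 21 bp
  123–167 → 45 bp
Sorted largest to smallest: 45, 37, 27, 21, 20, 17 bp.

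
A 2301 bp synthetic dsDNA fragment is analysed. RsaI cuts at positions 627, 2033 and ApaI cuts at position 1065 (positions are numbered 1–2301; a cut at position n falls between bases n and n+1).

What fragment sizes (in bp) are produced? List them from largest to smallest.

968, 627, 438, 268 bp

Combined cut positions (sorted): 627, 1065, 2033.
Linear molecule, 3 cuts → 4 fragments:
  627 − 0 = 627 bp
  1065 − 627 = 438 bp
  2033 − 1065 = 968 bp
  2301 − 2033 = 268 bp
Sorted largest to smallest: 968, 627, 438, 268 bp.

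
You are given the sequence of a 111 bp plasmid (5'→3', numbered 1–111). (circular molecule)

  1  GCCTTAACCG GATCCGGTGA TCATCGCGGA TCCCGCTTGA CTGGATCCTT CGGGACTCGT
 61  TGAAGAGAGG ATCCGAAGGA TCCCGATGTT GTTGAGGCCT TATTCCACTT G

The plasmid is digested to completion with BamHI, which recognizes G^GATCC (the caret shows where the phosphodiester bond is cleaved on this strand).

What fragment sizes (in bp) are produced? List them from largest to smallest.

43, 26, 18, 15, 9 bp

BamHI sites (GGATCC) start at positions 10, 28, 43, 69, 78.
BamHI cuts after the first base of each site, so after positions 10, 28, 43, 69, 78.
Circular molecule, 5 cuts → 5 fragments:
  11–28 → 18 bp
  29–43 → 15 bp
  44–69 → 26 bp
  70–78 → 9 bp
  79–111 then 1–10 → 33 + 10 = 43 bp
Sorted largest to smallest: 43, 26, 18, 15, 9 bp.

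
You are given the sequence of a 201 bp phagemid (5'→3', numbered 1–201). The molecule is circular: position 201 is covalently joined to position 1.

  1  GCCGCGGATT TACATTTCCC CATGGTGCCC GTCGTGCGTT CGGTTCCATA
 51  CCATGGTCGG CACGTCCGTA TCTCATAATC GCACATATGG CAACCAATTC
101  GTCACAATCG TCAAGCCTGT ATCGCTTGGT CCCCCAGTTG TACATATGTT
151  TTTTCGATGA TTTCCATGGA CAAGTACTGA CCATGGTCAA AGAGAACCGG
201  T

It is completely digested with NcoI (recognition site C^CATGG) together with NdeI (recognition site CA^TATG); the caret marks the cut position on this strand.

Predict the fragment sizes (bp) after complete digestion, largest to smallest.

NcoI sites (CCATGG) start at positions 20, 51, 164, 181.
NcoI cuts after the first base of each site, so after positions 20, 51, 164, 181.
NdeI sites (CATATG) start at positions 84, 143.
NdeI cuts after base 2 of each site, so after positions 85, 144.
Combined cut positions: 20, 51, 85, 144, 164, 181.
Circular molecule, 6 cuts → 6 fragments:
  21–51 → 31 bp
  52–85 → 34 bp
  86–144 → 59 bp
  145–164 → 20 bp
  165–181 → 17 bp
  182–201 then 1–20 → 20 + 20 = 40 bp
Sorted largest to smallest: 59, 40, 34, 31, 20, 17 bp.

59, 40, 34, 31, 20, 17 bp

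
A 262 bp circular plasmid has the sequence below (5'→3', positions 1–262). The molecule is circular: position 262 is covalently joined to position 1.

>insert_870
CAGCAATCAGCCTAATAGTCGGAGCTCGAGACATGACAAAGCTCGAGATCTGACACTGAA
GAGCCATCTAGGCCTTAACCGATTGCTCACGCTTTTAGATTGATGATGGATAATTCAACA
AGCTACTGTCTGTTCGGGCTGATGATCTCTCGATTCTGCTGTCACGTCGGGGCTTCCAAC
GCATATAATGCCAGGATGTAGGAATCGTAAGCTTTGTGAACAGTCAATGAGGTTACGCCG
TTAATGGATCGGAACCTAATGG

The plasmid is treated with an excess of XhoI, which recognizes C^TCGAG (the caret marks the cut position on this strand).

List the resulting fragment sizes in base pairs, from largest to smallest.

245, 17 bp

XhoI sites (CTCGAG) start at positions 25, 42.
XhoI cuts after the first base of each site, so after positions 25, 42.
Circular molecule, 2 cuts → 2 fragments:
  26–42 → 17 bp
  43–262 then 1–25 → 220 + 25 = 245 bp
Sorted largest to smallest: 245, 17 bp.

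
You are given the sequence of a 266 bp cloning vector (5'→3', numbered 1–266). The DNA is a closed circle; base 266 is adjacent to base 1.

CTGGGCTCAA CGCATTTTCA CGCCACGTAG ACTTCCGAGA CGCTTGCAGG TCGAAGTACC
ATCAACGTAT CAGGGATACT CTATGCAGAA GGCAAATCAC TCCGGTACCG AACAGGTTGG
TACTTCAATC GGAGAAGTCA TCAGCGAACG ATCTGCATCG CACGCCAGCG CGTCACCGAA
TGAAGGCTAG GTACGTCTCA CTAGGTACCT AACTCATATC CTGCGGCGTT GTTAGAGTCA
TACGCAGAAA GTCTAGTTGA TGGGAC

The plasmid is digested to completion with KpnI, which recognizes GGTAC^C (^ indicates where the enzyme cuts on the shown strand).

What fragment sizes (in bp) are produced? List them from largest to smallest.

166, 100 bp

KpnI sites (GGTACC) start at positions 104, 204.
KpnI cuts after base 5 of each site (before the last base), so after positions 108, 208.
Circular molecule, 2 cuts → 2 fragments:
  109–208 → 100 bp
  209–266 then 1–108 → 58 + 108 = 166 bp
Sorted largest to smallest: 166, 100 bp.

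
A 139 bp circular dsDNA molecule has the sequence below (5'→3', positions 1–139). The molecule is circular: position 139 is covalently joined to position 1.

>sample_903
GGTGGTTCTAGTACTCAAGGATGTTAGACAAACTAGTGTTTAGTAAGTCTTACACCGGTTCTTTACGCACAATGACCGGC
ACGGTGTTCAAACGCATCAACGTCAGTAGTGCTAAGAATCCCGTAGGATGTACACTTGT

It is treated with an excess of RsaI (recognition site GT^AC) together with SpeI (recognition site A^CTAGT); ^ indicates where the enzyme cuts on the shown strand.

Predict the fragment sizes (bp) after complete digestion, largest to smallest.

RsaI sites (GTAC) start at positions 11, 130.
RsaI cuts after base 2 of each site, so after positions 12, 131.
The SpeI site (ACTAGT) starts at position 32.
SpeI cuts after the first base of each site, so after position 32.
Combined cut positions: 12, 32, 131.
Circular molecule, 3 cuts → 3 fragments:
  13–32 → 20 bp
  33–131 → 99 bp
  132–139 then 1–12 → 8 + 12 = 20 bp
Sorted largest to smallest: 99, 20, 20 bp.

99, 20, 20 bp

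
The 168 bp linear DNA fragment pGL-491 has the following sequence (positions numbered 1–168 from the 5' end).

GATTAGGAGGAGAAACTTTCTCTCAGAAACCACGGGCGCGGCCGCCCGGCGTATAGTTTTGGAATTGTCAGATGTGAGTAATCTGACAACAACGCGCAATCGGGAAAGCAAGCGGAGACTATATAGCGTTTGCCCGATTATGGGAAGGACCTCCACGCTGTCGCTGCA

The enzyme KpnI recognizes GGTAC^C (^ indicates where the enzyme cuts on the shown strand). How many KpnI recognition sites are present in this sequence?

No occurrence of GGTACC is present in the sequence.
KpnI does not cut: 0 sites.

0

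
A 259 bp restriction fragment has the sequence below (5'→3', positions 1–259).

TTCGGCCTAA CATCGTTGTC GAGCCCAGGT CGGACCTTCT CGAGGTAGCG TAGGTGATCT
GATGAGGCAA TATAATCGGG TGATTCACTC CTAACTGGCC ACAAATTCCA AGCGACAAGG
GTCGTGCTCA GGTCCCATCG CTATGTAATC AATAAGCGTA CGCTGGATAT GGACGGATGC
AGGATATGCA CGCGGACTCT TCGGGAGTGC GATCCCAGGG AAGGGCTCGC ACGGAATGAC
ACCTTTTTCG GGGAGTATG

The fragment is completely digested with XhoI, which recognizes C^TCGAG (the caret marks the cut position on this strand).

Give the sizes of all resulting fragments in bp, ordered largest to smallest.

220, 39 bp

The XhoI site (CTCGAG) starts at position 39.
XhoI cuts after the first base of each site, so after position 39.
Linear molecule, 1 cut → 2 fragments:
  1–39 → 39 bp
  40–259 → 220 bp
Sorted largest to smallest: 220, 39 bp.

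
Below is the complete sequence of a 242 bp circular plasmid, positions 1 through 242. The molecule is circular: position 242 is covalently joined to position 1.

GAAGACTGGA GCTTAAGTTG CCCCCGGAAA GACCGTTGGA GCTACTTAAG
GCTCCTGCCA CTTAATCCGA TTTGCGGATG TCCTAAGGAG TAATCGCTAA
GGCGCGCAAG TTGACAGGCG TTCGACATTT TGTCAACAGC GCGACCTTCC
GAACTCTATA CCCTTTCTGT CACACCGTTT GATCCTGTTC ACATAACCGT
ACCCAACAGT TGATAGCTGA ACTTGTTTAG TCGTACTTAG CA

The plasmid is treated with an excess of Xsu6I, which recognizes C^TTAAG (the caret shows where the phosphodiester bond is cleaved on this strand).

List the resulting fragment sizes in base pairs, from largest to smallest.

Xsu6I sites (CTTAAG) start at positions 12, 45.
Xsu6I cuts after the first base of each site, so after positions 12, 45.
Circular molecule, 2 cuts → 2 fragments:
  13–45 → 33 bp
  46–242 then 1–12 → 197 + 12 = 209 bp
Sorted largest to smallest: 209, 33 bp.

209, 33 bp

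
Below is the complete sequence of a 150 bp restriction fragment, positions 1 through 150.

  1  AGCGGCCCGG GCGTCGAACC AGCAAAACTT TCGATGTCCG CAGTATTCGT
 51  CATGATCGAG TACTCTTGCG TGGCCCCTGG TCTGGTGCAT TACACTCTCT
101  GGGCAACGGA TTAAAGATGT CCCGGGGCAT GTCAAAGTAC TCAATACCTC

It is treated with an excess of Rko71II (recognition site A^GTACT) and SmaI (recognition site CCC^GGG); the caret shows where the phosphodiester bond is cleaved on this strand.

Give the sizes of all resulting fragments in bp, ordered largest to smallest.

Rko71II sites (AGTACT) start at positions 59, 136.
Rko71II cuts after the first base of each site, so after positions 59, 136.
SmaI sites (CCCGGG) start at positions 6, 121.
SmaI cuts after base 3 of each site, so after positions 8, 123.
Combined cut positions: 8, 59, 123, 136.
Linear molecule, 4 cuts → 5 fragments:
  1–8 → 8 bp
  9–59 → 51 bp
  60–123 → 64 bp
  124–136 → 13 bp
  137–150 → 14 bp
Sorted largest to smallest: 64, 51, 14, 13, 8 bp.

64, 51, 14, 13, 8 bp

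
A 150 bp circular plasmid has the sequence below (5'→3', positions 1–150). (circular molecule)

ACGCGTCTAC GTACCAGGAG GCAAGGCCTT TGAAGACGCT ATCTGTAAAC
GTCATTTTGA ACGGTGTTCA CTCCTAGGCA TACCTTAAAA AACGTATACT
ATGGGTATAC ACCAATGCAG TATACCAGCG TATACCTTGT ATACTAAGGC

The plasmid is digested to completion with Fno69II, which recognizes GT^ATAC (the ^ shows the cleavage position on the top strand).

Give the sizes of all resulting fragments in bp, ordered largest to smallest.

105, 15, 11, 10, 9 bp

Fno69II sites (GTATAC) start at positions 94, 105, 120, 130, 139.
Fno69II cuts after base 2 of each site, so after positions 95, 106, 121, 131, 140.
Circular molecule, 5 cuts → 5 fragments:
  96–106 → 11 bp
  107–121 → 15 bp
  122–131 → 10 bp
  132–140 → 9 bp
  141–150 then 1–95 → 10 + 95 = 105 bp
Sorted largest to smallest: 105, 15, 11, 10, 9 bp.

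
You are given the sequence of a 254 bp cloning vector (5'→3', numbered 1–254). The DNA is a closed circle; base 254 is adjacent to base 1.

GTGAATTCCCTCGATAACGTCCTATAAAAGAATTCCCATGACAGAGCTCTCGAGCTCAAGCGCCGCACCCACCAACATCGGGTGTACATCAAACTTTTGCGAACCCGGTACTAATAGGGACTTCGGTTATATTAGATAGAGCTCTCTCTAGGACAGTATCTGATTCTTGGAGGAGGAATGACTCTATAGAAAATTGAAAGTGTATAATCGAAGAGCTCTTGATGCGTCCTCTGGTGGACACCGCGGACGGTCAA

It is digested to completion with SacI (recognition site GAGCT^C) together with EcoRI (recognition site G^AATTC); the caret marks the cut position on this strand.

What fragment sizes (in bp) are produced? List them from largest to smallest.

87, 74, 40, 27, 18, 8 bp

SacI sites (GAGCTC) start at positions 44, 52, 139, 213.
SacI cuts after base 5 of each site (before the last base), so after positions 48, 56, 143, 217.
EcoRI sites (GAATTC) start at positions 3, 30.
EcoRI cuts after the first base of each site, so after positions 3, 30.
Combined cut positions: 3, 30, 48, 56, 143, 217.
Circular molecule, 6 cuts → 6 fragments:
  4–30 → 27 bp
  31–48 → 18 bp
  49–56 → 8 bp
  57–143 → 87 bp
  144–217 → 74 bp
  218–254 then 1–3 → 37 + 3 = 40 bp
Sorted largest to smallest: 87, 74, 40, 27, 18, 8 bp.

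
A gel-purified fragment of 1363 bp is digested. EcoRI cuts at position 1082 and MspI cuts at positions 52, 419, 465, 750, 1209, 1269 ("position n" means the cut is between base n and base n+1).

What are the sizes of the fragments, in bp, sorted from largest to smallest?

367, 332, 285, 127, 94, 60, 52, 46 bp

Combined cut positions (sorted): 52, 419, 465, 750, 1082, 1209, 1269.
Linear molecule, 7 cuts → 8 fragments:
  52 − 0 = 52 bp
  419 − 52 = 367 bp
  465 − 419 = 46 bp
  750 − 465 = 285 bp
  1082 − 750 = 332 bp
  1209 − 1082 = 127 bp
  1269 − 1209 = 60 bp
  1363 − 1269 = 94 bp
Sorted largest to smallest: 367, 332, 285, 127, 94, 60, 52, 46 bp.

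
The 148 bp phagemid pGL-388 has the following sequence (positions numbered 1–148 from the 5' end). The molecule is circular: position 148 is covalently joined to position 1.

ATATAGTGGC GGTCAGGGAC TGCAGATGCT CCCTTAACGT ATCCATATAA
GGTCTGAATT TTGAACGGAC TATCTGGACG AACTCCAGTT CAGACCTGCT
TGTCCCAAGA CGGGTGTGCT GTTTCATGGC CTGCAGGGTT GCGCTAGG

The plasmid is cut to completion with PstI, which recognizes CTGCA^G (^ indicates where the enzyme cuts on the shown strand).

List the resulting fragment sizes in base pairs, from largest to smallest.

111, 37 bp

PstI sites (CTGCAG) start at positions 20, 131.
PstI cuts after base 5 of each site (before the last base), so after positions 24, 135.
Circular molecule, 2 cuts → 2 fragments:
  25–135 → 111 bp
  136–148 then 1–24 → 13 + 24 = 37 bp
Sorted largest to smallest: 111, 37 bp.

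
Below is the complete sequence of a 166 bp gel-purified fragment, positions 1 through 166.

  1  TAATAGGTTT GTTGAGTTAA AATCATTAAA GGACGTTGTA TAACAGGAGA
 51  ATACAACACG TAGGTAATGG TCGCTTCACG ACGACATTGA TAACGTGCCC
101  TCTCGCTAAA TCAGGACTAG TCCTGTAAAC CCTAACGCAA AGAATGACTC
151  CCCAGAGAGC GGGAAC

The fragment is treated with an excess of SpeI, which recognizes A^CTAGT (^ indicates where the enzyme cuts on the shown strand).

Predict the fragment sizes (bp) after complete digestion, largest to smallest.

The SpeI site (ACTAGT) starts at position 116.
SpeI cuts after the first base of each site, so after position 116.
Linear molecule, 1 cut → 2 fragments:
  1–116 → 116 bp
  117–166 → 50 bp
Sorted largest to smallest: 116, 50 bp.

116, 50 bp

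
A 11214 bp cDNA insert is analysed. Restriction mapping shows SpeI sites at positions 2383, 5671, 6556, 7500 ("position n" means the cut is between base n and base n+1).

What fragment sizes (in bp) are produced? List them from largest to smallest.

Linear molecule, 4 cuts → 5 fragments:
  2383 − 0 = 2383 bp
  5671 − 2383 = 3288 bp
  6556 − 5671 = 885 bp
  7500 − 6556 = 944 bp
  11214 − 7500 = 3714 bp
Sorted largest to smallest: 3714, 3288, 2383, 944, 885 bp.

3714, 3288, 2383, 944, 885 bp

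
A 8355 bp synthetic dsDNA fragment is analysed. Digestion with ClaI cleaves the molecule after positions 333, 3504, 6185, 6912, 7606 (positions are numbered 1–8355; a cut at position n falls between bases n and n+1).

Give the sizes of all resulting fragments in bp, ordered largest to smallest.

3171, 2681, 749, 727, 694, 333 bp

Linear molecule, 5 cuts → 6 fragments:
  333 − 0 = 333 bp
  3504 − 333 = 3171 bp
  6185 − 3504 = 2681 bp
  6912 − 6185 = 727 bp
  7606 − 6912 = 694 bp
  8355 − 7606 = 749 bp
Sorted largest to smallest: 3171, 2681, 749, 727, 694, 333 bp.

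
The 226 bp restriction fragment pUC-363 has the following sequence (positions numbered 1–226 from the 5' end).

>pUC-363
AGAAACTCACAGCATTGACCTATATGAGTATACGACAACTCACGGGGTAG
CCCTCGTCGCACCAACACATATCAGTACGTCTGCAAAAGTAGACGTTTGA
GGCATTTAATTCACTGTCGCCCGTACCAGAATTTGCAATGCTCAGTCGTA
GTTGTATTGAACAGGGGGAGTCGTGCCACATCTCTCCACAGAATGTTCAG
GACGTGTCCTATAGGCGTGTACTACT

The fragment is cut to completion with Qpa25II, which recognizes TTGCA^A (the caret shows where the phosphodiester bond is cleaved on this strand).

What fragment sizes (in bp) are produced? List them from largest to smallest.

137, 89 bp

The Qpa25II site (TTGCAA) starts at position 133.
Qpa25II cuts after base 5 of each site (before the last base), so after position 137.
Linear molecule, 1 cut → 2 fragments:
  1–137 → 137 bp
  138–226 → 89 bp
Sorted largest to smallest: 137, 89 bp.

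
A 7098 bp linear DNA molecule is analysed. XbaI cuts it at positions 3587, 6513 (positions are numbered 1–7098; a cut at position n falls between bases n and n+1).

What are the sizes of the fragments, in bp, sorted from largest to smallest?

Linear molecule, 2 cuts → 3 fragments:
  3587 − 0 = 3587 bp
  6513 − 3587 = 2926 bp
  7098 − 6513 = 585 bp
Sorted largest to smallest: 3587, 2926, 585 bp.

3587, 2926, 585 bp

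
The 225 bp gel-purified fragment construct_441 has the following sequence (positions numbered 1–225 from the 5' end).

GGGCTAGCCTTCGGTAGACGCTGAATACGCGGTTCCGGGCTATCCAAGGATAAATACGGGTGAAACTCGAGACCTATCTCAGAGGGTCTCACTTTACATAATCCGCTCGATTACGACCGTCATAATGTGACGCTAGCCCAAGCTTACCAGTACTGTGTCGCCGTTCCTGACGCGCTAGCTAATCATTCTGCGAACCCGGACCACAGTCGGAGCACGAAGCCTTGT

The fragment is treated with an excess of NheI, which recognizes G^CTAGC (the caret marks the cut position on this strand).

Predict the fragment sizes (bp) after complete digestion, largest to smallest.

129, 51, 42, 3 bp

NheI sites (GCTAGC) start at positions 3, 132, 174.
NheI cuts after the first base of each site, so after positions 3, 132, 174.
Linear molecule, 3 cuts → 4 fragments:
  1–3 → 3 bp
  4–132 → 129 bp
  133–174 → 42 bp
  175–225 → 51 bp
Sorted largest to smallest: 129, 51, 42, 3 bp.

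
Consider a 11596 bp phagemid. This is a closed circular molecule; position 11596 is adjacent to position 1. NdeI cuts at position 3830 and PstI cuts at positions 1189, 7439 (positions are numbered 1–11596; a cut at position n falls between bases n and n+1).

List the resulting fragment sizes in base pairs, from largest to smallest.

Combined cut positions (sorted): 1189, 3830, 7439.
Circular molecule, 3 cuts → 3 fragments:
  3830 − 1189 = 2641 bp
  7439 − 3830 = 3609 bp
  wrap: 11596 − 7439 + 1189 = 5346 bp
Sorted largest to smallest: 5346, 3609, 2641 bp.

5346, 3609, 2641 bp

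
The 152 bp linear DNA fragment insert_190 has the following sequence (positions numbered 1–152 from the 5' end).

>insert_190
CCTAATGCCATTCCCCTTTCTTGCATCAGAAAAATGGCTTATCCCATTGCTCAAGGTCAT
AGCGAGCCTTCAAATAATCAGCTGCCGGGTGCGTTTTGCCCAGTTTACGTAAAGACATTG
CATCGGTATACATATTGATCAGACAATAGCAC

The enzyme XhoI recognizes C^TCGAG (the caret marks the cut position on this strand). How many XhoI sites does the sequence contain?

No occurrence of CTCGAG is present in the sequence.
XhoI does not cut: 0 sites.

0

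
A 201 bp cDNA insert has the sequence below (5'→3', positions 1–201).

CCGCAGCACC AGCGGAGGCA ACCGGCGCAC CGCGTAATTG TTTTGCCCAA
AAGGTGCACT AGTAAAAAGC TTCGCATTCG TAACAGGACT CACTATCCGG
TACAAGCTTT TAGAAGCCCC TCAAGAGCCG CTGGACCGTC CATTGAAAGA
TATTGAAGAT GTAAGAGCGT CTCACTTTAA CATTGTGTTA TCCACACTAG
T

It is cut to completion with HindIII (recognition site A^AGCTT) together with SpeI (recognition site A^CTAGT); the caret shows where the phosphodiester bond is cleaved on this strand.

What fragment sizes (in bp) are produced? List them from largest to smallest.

HindIII sites (AAGCTT) start at positions 67, 104.
HindIII cuts after the first base of each site, so after positions 67, 104.
SpeI sites (ACTAGT) start at positions 58, 196.
SpeI cuts after the first base of each site, so after positions 58, 196.
Combined cut positions: 58, 67, 104, 196.
Linear molecule, 4 cuts → 5 fragments:
  1–58 → 58 bp
  59–67 → 9 bp
  68–104 → 37 bp
  105–196 → 92 bp
  197–201 → 5 bp
Sorted largest to smallest: 92, 58, 37, 9, 5 bp.

92, 58, 37, 9, 5 bp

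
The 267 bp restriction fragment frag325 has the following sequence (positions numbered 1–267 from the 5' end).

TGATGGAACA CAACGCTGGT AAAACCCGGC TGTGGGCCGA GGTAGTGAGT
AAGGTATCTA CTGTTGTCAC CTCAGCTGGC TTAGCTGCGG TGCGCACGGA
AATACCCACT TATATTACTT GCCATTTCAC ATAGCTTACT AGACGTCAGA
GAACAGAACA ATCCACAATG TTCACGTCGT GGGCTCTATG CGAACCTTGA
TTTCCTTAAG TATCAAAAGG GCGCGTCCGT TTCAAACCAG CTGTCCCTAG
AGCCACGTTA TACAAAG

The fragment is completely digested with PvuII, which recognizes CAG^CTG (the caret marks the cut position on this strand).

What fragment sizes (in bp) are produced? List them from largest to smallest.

165, 75, 27 bp

PvuII sites (CAGCTG) start at positions 73, 238.
PvuII cuts after base 3 of each site, so after positions 75, 240.
Linear molecule, 2 cuts → 3 fragments:
  1–75 → 75 bp
  76–240 → 165 bp
  241–267 → 27 bp
Sorted largest to smallest: 165, 75, 27 bp.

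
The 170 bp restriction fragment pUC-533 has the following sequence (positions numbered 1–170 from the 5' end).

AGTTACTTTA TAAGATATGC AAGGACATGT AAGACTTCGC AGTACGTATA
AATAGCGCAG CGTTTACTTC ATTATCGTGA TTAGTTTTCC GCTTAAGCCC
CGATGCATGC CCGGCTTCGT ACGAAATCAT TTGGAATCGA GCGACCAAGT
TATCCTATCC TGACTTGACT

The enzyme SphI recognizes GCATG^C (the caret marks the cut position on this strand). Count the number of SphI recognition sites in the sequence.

1

GCATGC occurs starting at position 105.
SphI cuts at 1 site.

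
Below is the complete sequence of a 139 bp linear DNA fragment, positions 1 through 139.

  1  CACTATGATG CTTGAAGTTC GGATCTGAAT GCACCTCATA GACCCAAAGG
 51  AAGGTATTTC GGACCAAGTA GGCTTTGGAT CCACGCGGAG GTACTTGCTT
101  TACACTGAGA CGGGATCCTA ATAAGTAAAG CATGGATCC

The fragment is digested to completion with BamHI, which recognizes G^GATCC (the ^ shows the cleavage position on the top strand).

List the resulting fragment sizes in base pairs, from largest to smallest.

77, 36, 21, 5 bp

BamHI sites (GGATCC) start at positions 77, 113, 134.
BamHI cuts after the first base of each site, so after positions 77, 113, 134.
Linear molecule, 3 cuts → 4 fragments:
  1–77 → 77 bp
  78–113 → 36 bp
  114–134 → 21 bp
  135–139 → 5 bp
Sorted largest to smallest: 77, 36, 21, 5 bp.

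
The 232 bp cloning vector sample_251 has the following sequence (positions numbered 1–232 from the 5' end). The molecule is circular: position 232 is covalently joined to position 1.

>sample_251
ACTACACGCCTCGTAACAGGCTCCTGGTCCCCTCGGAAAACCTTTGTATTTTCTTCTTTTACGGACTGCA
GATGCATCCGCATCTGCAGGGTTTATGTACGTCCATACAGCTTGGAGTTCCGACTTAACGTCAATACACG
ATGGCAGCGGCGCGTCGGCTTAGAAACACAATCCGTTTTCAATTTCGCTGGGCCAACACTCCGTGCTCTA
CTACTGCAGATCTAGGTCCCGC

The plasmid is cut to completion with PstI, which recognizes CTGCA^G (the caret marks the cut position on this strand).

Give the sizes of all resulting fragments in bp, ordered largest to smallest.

PstI sites (CTGCAG) start at positions 66, 84, 214.
PstI cuts after base 5 of each site (before the last base), so after positions 70, 88, 218.
Circular molecule, 3 cuts → 3 fragments:
  71–88 → 18 bp
  89–218 → 130 bp
  219–232 then 1–70 → 14 + 70 = 84 bp
Sorted largest to smallest: 130, 84, 18 bp.

130, 84, 18 bp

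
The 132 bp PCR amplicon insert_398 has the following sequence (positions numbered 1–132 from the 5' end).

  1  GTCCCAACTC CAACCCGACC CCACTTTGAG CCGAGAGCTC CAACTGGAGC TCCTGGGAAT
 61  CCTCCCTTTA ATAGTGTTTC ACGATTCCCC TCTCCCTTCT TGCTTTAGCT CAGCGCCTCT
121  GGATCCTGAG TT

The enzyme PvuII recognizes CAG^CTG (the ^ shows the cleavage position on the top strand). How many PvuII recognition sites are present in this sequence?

No occurrence of CAGCTG is present in the sequence.
PvuII does not cut: 0 sites.

0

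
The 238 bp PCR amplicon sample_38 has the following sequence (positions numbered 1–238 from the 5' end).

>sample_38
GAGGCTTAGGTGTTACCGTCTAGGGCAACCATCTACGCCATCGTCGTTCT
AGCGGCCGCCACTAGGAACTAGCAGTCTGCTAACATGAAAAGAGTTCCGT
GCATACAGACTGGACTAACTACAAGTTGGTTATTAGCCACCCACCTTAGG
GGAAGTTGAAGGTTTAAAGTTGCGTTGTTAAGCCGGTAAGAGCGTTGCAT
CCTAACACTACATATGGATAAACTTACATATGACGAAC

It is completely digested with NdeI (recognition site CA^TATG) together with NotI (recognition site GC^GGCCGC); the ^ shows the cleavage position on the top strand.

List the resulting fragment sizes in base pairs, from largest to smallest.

NdeI sites (CATATG) start at positions 211, 227.
NdeI cuts after base 2 of each site, so after positions 212, 228.
The NotI site (GCGGCCGC) starts at position 52.
NotI cuts after base 2 of each site, so after position 53.
Combined cut positions: 53, 212, 228.
Linear molecule, 3 cuts → 4 fragments:
  1–53 → 53 bp
  54–212 → 159 bp
  213–228 → 16 bp
  229–238 → 10 bp
Sorted largest to smallest: 159, 53, 16, 10 bp.

159, 53, 16, 10 bp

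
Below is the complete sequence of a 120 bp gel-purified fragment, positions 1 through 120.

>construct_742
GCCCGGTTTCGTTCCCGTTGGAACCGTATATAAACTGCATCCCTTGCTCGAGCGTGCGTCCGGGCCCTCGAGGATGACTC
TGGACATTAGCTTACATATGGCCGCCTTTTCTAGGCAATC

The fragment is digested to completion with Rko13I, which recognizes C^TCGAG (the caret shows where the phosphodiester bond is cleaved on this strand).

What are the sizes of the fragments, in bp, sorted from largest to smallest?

53, 47, 20 bp

Rko13I sites (CTCGAG) start at positions 47, 67.
Rko13I cuts after the first base of each site, so after positions 47, 67.
Linear molecule, 2 cuts → 3 fragments:
  1–47 → 47 bp
  48–67 → 20 bp
  68–120 → 53 bp
Sorted largest to smallest: 53, 47, 20 bp.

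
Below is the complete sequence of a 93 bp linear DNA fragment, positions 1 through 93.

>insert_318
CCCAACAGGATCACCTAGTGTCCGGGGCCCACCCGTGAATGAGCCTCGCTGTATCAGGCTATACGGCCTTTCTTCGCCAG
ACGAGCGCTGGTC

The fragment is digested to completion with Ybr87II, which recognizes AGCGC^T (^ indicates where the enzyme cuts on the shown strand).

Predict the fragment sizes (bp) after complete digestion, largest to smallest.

The Ybr87II site (AGCGCT) starts at position 84.
Ybr87II cuts after base 5 of each site (before the last base), so after position 88.
Linear molecule, 1 cut → 2 fragments:
  1–88 → 88 bp
  89–93 → 5 bp
Sorted largest to smallest: 88, 5 bp.

88, 5 bp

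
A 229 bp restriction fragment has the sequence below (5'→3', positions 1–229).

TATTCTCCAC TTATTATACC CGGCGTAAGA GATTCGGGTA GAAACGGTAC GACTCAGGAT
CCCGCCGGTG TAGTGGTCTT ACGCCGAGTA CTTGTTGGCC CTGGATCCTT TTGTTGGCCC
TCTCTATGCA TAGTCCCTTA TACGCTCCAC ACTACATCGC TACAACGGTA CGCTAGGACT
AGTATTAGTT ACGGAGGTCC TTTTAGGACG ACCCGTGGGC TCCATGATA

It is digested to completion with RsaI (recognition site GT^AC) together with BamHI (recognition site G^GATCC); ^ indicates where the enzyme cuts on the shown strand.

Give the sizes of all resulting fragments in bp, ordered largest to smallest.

66, 60, 48, 32, 14, 9 bp

RsaI sites (GTAC) start at positions 47, 88, 168.
RsaI cuts after base 2 of each site, so after positions 48, 89, 169.
BamHI sites (GGATCC) start at positions 57, 103.
BamHI cuts after the first base of each site, so after positions 57, 103.
Combined cut positions: 48, 57, 89, 103, 169.
Linear molecule, 5 cuts → 6 fragments:
  1–48 → 48 bp
  49–57 → 9 bp
  58–89 → 32 bp
  90–103 → 14 bp
  104–169 → 66 bp
  170–229 → 60 bp
Sorted largest to smallest: 66, 60, 48, 32, 14, 9 bp.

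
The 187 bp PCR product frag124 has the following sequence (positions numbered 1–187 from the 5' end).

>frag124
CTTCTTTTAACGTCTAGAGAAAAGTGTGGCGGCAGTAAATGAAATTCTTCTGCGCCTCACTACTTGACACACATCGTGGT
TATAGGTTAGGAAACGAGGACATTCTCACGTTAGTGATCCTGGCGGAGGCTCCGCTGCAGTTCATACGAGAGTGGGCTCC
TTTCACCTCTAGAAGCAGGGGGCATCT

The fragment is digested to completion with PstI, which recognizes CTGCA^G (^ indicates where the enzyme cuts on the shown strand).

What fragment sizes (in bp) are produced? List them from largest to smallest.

The PstI site (CTGCAG) starts at position 135.
PstI cuts after base 5 of each site (before the last base), so after position 139.
Linear molecule, 1 cut → 2 fragments:
  1–139 → 139 bp
  140–187 → 48 bp
Sorted largest to smallest: 139, 48 bp.

139, 48 bp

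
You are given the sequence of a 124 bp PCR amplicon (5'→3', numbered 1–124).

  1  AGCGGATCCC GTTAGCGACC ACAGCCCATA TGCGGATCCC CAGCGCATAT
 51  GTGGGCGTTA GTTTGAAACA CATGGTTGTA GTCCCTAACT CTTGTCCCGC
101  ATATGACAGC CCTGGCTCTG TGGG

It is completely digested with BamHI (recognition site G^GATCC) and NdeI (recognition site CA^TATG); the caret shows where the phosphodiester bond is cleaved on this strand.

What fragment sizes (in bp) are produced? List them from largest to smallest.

54, 24, 23, 13, 6, 4 bp

BamHI sites (GGATCC) start at positions 4, 34.
BamHI cuts after the first base of each site, so after positions 4, 34.
NdeI sites (CATATG) start at positions 27, 46, 100.
NdeI cuts after base 2 of each site, so after positions 28, 47, 101.
Combined cut positions: 4, 28, 34, 47, 101.
Linear molecule, 5 cuts → 6 fragments:
  1–4 → 4 bp
  5–28 → 24 bp
  29–34 → 6 bp
  35–47 → 13 bp
  48–101 → 54 bp
  102–124 → 23 bp
Sorted largest to smallest: 54, 24, 23, 13, 6, 4 bp.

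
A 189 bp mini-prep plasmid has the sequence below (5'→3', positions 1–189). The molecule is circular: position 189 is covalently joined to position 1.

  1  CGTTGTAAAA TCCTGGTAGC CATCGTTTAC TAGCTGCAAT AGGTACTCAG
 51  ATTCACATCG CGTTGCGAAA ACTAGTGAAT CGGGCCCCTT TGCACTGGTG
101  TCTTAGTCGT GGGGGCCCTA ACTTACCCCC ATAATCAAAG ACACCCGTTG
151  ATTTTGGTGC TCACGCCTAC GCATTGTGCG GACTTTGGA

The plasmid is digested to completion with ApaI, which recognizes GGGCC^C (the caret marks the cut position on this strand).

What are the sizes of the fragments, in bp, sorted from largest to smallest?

ApaI sites (GGGCCC) start at positions 82, 113.
ApaI cuts after base 5 of each site (before the last base), so after positions 86, 117.
Circular molecule, 2 cuts → 2 fragments:
  87–117 → 31 bp
  118–189 then 1–86 → 72 + 86 = 158 bp
Sorted largest to smallest: 158, 31 bp.

158, 31 bp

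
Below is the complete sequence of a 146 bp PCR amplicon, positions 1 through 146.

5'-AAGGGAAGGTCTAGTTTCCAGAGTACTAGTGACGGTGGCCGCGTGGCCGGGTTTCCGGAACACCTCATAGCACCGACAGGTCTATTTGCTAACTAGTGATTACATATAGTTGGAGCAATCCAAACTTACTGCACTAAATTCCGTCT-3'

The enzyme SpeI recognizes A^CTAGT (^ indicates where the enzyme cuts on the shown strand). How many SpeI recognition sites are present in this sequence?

2

ACTAGT occurs starting at positions 25, 92.
SpeI cuts at 2 sites.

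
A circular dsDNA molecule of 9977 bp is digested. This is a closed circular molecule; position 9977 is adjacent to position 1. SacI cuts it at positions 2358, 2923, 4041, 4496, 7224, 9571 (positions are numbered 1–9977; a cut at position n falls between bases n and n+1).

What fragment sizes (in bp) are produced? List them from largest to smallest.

2764, 2728, 2347, 1118, 565, 455 bp

Circular molecule, 6 cuts → 6 fragments:
  2923 − 2358 = 565 bp
  4041 − 2923 = 1118 bp
  4496 − 4041 = 455 bp
  7224 − 4496 = 2728 bp
  9571 − 7224 = 2347 bp
  wrap: 9977 − 9571 + 2358 = 2764 bp
Sorted largest to smallest: 2764, 2728, 2347, 1118, 565, 455 bp.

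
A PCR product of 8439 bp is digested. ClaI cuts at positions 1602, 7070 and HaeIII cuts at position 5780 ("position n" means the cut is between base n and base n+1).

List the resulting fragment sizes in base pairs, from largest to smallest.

Combined cut positions (sorted): 1602, 5780, 7070.
Linear molecule, 3 cuts → 4 fragments:
  1602 − 0 = 1602 bp
  5780 − 1602 = 4178 bp
  7070 − 5780 = 1290 bp
  8439 − 7070 = 1369 bp
Sorted largest to smallest: 4178, 1602, 1369, 1290 bp.

4178, 1602, 1369, 1290 bp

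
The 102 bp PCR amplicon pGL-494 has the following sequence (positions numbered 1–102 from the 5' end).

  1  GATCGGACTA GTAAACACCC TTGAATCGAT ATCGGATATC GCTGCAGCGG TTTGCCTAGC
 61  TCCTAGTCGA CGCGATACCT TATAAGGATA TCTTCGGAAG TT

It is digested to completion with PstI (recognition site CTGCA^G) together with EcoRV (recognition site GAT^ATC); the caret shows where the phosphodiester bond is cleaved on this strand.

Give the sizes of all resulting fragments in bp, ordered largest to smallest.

The PstI site (CTGCAG) starts at position 42.
PstI cuts after base 5 of each site (before the last base), so after position 46.
EcoRV sites (GATATC) start at positions 28, 35, 87.
EcoRV cuts after base 3 of each site, so after positions 30, 37, 89.
Combined cut positions: 30, 37, 46, 89.
Linear molecule, 4 cuts → 5 fragments:
  1–30 → 30 bp
  31–37 → 7 bp
  38–46 → 9 bp
  47–89 → 43 bp
  90–102 → 13 bp
Sorted largest to smallest: 43, 30, 13, 9, 7 bp.

43, 30, 13, 9, 7 bp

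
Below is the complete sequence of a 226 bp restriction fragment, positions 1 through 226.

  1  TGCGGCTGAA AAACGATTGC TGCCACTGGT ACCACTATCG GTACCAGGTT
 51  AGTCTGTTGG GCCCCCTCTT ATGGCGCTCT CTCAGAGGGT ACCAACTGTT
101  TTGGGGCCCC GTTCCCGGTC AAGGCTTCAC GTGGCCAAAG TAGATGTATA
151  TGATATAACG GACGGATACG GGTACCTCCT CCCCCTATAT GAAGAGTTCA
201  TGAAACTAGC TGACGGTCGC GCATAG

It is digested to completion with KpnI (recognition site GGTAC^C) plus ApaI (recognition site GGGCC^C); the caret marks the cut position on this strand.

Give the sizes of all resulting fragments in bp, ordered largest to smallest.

67, 51, 32, 29, 19, 16, 12 bp

KpnI sites (GGTACC) start at positions 28, 40, 88, 171.
KpnI cuts after base 5 of each site (before the last base), so after positions 32, 44, 92, 175.
ApaI sites (GGGCCC) start at positions 59, 104.
ApaI cuts after base 5 of each site (before the last base), so after positions 63, 108.
Combined cut positions: 32, 44, 63, 92, 108, 175.
Linear molecule, 6 cuts → 7 fragments:
  1–32 → 32 bp
  33–44 → 12 bp
  45–63 → 19 bp
  64–92 → 29 bp
  93–108 → 16 bp
  109–175 → 67 bp
  176–226 → 51 bp
Sorted largest to smallest: 67, 51, 32, 29, 19, 16, 12 bp.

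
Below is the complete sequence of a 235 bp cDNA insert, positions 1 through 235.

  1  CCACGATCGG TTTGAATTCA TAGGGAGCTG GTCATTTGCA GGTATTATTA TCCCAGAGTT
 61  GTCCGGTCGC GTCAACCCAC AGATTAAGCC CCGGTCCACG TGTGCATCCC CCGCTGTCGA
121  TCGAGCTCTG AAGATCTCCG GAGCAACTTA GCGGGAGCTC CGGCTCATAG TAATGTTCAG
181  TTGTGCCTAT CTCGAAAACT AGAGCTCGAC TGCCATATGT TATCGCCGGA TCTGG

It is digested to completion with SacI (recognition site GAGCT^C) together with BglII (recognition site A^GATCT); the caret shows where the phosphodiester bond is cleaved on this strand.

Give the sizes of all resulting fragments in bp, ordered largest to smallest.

SacI sites (GAGCTC) start at positions 123, 155, 202.
SacI cuts after base 5 of each site (before the last base), so after positions 127, 159, 206.
The BglII site (AGATCT) starts at position 132.
BglII cuts after the first base of each site, so after position 132.
Combined cut positions: 127, 132, 159, 206.
Linear molecule, 4 cuts → 5 fragments:
  1–127 → 127 bp
  128–132 → 5 bp
  133–159 → 27 bp
  160–206 → 47 bp
  207–235 → 29 bp
Sorted largest to smallest: 127, 47, 29, 27, 5 bp.

127, 47, 29, 27, 5 bp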